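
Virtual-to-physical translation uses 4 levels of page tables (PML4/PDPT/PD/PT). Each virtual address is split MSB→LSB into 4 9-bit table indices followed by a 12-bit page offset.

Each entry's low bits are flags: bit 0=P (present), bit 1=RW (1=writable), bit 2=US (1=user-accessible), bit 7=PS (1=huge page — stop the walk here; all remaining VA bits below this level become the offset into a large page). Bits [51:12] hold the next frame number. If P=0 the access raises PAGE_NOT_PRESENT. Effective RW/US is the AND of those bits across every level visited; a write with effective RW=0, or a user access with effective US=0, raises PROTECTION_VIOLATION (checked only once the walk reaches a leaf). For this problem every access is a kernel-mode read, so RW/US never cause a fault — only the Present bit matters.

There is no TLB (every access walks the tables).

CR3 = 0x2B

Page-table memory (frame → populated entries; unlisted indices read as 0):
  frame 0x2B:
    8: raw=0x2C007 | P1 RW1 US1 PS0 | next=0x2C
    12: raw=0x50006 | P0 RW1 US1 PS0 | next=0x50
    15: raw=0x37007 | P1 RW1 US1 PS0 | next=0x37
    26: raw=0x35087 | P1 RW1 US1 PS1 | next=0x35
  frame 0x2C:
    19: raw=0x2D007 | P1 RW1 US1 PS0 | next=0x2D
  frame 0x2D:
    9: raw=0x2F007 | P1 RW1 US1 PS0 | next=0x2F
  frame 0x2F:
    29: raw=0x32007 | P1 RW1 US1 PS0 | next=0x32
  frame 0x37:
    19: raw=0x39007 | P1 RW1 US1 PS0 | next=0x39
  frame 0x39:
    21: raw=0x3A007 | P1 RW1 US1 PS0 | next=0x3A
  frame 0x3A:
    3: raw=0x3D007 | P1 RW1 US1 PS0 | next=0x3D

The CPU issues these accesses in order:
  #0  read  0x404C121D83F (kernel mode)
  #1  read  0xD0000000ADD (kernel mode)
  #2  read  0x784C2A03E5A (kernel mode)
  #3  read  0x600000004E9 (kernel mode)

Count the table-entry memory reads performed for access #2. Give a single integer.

Per-access translation:
#0 VA=0x404C121D83F (r,kernel):
  L0 @0x2B[8] → 0x2C007  P=1,RW=1,US=1,PS=0
  L1 @0x2C[19] → 0x2D007  P=1,RW=1,US=1,PS=0
  L2 @0x2D[9] → 0x2F007  P=1,RW=1,US=1,PS=0
  L3 @0x2F[29] → 0x32007  P=1,RW=1,US=1,PS=0
  → PA=0x3283F  (4 entries read)
#1 VA=0xD0000000ADD (r,kernel):
  L0 @0x2B[26] → 0x35087  P=1,RW=1,US=1,PS=1
  → PA=0x35ADD (huge @L0)  (1 entries read)
#2 VA=0x784C2A03E5A (r,kernel):
  L0 @0x2B[15] → 0x37007  P=1,RW=1,US=1,PS=0
  L1 @0x37[19] → 0x39007  P=1,RW=1,US=1,PS=0
  L2 @0x39[21] → 0x3A007  P=1,RW=1,US=1,PS=0
  L3 @0x3A[3] → 0x3D007  P=1,RW=1,US=1,PS=0
  → PA=0x3DE5A  (4 entries read)
#3 VA=0x600000004E9 (r,kernel):
  L0 @0x2B[12] → 0x50006  P=0,RW=1,US=1,PS=0
  ✗ PAGE_NOT_PRESENT  [1 reads]

Entries read for #2: 4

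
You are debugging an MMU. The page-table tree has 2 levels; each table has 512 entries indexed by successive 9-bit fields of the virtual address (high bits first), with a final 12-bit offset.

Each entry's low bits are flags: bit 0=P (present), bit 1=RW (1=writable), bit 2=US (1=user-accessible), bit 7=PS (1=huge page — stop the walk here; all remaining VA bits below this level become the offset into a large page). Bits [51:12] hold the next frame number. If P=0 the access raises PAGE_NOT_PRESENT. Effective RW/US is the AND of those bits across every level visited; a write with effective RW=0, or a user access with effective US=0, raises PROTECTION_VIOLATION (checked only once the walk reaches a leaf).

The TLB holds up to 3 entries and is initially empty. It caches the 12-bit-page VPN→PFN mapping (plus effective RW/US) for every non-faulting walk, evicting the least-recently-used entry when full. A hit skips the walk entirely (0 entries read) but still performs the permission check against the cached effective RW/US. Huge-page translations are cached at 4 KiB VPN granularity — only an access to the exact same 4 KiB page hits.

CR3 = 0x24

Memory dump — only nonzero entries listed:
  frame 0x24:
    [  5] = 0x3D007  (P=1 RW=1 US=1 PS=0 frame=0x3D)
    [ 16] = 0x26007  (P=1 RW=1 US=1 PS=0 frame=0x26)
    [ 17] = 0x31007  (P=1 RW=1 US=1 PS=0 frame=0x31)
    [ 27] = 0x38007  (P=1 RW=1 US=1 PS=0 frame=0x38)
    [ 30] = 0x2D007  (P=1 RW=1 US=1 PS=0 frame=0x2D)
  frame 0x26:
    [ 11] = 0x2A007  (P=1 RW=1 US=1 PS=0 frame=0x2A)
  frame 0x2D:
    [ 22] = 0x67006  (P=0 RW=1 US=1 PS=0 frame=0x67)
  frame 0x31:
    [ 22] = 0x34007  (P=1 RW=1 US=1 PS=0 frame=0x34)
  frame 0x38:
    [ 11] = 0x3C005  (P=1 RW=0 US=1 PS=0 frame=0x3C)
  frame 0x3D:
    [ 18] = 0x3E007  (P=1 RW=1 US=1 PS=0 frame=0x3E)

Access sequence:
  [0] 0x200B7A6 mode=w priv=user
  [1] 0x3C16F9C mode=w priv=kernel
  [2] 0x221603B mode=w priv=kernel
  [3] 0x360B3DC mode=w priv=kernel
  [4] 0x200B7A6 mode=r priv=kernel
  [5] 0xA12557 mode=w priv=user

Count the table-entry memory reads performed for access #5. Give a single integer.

Walk each access:
#0 VA=0x200B7A6 (w,user):
  [0] read 0x24 idx=16: raw=0x26007 flags P=1 W=1 U=1 S=0
  [1] read 0x26 idx=11: raw=0x2A007 flags P=1 W=1 U=1 S=0
  ⇒ phys 0x2A7A6  [2 reads]
#1 VA=0x3C16F9C (w,kernel):
  [0] read 0x24 idx=30: raw=0x2D007 flags P=1 W=1 U=1 S=0
  [1] read 0x2D idx=22: raw=0x67006 flags P=0 W=1 U=1 S=0
  ⇒ fault: PAGE_NOT_PRESENT  — 2 lookups
#2 VA=0x221603B (w,kernel):
  [0] read 0x24 idx=17: raw=0x31007 flags P=1 W=1 U=1 S=0
  [1] read 0x31 idx=22: raw=0x34007 flags P=1 W=1 U=1 S=0
  ⇒ phys 0x3403B  [2 reads]
#3 VA=0x360B3DC (w,kernel):
  [0] read 0x24 idx=27: raw=0x38007 flags P=1 W=1 U=1 S=0
  [1] read 0x38 idx=11: raw=0x3C005 flags P=1 W=0 U=1 S=0
  ⇒ fault: PROTECTION_VIOLATION  — 2 lookups
#4 VA=0x200B7A6 (r,kernel):
  TLB hit vpn=0x200B → PA=0x2A7A6
#5 VA=0xA12557 (w,user):
  [0] read 0x24 idx=5: raw=0x3D007 flags P=1 W=1 U=1 S=0
  [1] read 0x3D idx=18: raw=0x3E007 flags P=1 W=1 U=1 S=0
  ⇒ phys 0x3E557  [2 reads]

Entries read for #5: 2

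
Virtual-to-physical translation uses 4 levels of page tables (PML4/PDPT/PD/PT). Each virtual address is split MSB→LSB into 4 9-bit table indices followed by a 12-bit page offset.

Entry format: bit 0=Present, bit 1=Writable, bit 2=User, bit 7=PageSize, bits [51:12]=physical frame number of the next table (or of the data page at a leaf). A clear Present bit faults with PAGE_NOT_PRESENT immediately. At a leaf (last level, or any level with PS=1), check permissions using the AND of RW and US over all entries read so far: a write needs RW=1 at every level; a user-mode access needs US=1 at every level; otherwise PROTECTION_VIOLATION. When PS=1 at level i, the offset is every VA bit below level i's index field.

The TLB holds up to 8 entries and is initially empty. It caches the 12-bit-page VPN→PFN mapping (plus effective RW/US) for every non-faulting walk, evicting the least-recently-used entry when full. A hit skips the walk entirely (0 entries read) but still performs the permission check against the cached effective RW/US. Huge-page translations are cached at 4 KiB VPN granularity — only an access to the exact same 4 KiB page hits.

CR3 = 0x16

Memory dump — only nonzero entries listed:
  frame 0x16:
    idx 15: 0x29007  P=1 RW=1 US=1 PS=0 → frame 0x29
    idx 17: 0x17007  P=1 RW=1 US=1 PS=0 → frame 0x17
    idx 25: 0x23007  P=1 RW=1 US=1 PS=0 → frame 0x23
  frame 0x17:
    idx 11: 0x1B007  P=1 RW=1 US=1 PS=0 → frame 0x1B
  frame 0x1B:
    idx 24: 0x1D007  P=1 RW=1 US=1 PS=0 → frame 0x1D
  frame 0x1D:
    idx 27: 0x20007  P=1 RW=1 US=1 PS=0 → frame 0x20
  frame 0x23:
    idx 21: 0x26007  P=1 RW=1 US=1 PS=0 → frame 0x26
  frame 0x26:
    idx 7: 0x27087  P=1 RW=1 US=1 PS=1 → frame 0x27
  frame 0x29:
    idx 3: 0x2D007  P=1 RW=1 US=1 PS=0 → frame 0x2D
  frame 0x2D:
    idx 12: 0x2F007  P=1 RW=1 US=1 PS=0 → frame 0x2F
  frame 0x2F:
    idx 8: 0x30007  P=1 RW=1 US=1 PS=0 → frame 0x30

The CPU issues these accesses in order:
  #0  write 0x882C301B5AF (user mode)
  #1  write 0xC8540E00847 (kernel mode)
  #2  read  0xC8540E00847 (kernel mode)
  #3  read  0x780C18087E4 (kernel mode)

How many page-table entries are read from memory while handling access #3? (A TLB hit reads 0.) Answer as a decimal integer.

Walk each access:
#0 VA=0x882C301B5AF (w,user):
  L0: frame=0x16 idx=17 entry=0x17007 [P=1 RW=1 US=1 PS=0]
  L1: frame=0x17 idx=11 entry=0x1B007 [P=1 RW=1 US=1 PS=0]
  L2: frame=0x1B idx=24 entry=0x1D007 [P=1 RW=1 US=1 PS=0]
  L3: frame=0x1D idx=27 entry=0x20007 [P=1 RW=1 US=1 PS=0]
  ✓ 0x205AF  — 4 lookups
#1 VA=0xC8540E00847 (w,kernel):
  L0: frame=0x16 idx=25 entry=0x23007 [P=1 RW=1 US=1 PS=0]
  L1: frame=0x23 idx=21 entry=0x26007 [P=1 RW=1 US=1 PS=0]
  L2: frame=0x26 idx=7 entry=0x27087 [P=1 RW=1 US=1 PS=1]
  ✓ 0x27847 (huge @L2)  — 3 lookups
#2 VA=0xC8540E00847 (r,kernel):
  TLB hit vpn=0xC8540E00 → PA=0x27847
#3 VA=0x780C18087E4 (r,kernel):
  L0: frame=0x16 idx=15 entry=0x29007 [P=1 RW=1 US=1 PS=0]
  L1: frame=0x29 idx=3 entry=0x2D007 [P=1 RW=1 US=1 PS=0]
  L2: frame=0x2D idx=12 entry=0x2F007 [P=1 RW=1 US=1 PS=0]
  L3: frame=0x2F idx=8 entry=0x30007 [P=1 RW=1 US=1 PS=0]
  ✓ 0x307E4  — 4 lookups

Entries read for #3: 4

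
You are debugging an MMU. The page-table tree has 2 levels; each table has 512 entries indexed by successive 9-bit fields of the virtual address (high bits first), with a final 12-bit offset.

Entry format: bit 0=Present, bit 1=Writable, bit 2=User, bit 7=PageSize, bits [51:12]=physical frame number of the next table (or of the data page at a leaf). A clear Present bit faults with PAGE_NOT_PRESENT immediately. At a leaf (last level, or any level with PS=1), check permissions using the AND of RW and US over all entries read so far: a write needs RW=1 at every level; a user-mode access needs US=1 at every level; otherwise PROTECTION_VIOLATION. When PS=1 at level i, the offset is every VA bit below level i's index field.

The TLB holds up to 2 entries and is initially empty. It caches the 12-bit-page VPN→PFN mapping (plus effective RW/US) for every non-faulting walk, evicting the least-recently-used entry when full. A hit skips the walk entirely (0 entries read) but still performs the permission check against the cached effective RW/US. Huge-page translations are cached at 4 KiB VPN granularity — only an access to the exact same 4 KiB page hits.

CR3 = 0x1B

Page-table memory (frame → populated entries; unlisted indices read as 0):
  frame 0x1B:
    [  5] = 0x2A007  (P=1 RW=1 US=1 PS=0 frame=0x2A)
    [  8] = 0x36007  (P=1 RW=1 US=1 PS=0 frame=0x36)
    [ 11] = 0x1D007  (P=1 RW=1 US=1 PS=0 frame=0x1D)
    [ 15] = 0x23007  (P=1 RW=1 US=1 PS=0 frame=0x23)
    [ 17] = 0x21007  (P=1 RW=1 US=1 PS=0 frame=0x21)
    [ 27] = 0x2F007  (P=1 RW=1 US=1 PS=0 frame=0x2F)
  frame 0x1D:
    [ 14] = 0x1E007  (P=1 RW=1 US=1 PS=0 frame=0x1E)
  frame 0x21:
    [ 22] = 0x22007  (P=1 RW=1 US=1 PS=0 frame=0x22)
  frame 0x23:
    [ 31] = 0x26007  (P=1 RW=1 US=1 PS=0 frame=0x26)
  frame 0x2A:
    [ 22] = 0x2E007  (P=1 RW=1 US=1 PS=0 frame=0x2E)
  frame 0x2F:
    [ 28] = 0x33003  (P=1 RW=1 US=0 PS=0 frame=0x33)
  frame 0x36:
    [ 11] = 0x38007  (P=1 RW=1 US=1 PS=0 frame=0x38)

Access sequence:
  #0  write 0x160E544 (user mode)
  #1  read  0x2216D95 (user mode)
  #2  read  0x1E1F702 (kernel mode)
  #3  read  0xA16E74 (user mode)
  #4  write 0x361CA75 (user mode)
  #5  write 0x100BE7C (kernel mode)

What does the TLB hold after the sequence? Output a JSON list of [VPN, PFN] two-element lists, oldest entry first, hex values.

Per-access translation:
#0 VA=0x160E544 (w,user):
  [0] read 0x1B idx=11: raw=0x1D007 flags P=1 W=1 U=1 S=0
  [1] read 0x1D idx=14: raw=0x1E007 flags P=1 W=1 U=1 S=0
  ✓ 0x1E544  — 2 lookups
#1 VA=0x2216D95 (r,user):
  [0] read 0x1B idx=17: raw=0x21007 flags P=1 W=1 U=1 S=0
  [1] read 0x21 idx=22: raw=0x22007 flags P=1 W=1 U=1 S=0
  ✓ 0x22D95  — 2 lookups
#2 VA=0x1E1F702 (r,kernel):
  [0] read 0x1B idx=15: raw=0x23007 flags P=1 W=1 U=1 S=0
  [1] read 0x23 idx=31: raw=0x26007 flags P=1 W=1 U=1 S=0
  ✓ 0x26702  — 2 lookups
#3 VA=0xA16E74 (r,user):
  [0] read 0x1B idx=5: raw=0x2A007 flags P=1 W=1 U=1 S=0
  [1] read 0x2A idx=22: raw=0x2E007 flags P=1 W=1 U=1 S=0
  ✓ 0x2EE74  — 2 lookups
#4 VA=0x361CA75 (w,user):
  [0] read 0x1B idx=27: raw=0x2F007 flags P=1 W=1 U=1 S=0
  [1] read 0x2F idx=28: raw=0x33003 flags P=1 W=1 U=0 S=0
  ✗ PROTECTION_VIOLATION  [2 reads]
#5 VA=0x100BE7C (w,kernel):
  [0] read 0x1B idx=8: raw=0x36007 flags P=1 W=1 U=1 S=0
  [1] read 0x36 idx=11: raw=0x38007 flags P=1 W=1 U=1 S=0
  ✓ 0x38E7C  — 2 lookups

TLB: [["0xA16", "0x2E"], ["0x100B", "0x38"]]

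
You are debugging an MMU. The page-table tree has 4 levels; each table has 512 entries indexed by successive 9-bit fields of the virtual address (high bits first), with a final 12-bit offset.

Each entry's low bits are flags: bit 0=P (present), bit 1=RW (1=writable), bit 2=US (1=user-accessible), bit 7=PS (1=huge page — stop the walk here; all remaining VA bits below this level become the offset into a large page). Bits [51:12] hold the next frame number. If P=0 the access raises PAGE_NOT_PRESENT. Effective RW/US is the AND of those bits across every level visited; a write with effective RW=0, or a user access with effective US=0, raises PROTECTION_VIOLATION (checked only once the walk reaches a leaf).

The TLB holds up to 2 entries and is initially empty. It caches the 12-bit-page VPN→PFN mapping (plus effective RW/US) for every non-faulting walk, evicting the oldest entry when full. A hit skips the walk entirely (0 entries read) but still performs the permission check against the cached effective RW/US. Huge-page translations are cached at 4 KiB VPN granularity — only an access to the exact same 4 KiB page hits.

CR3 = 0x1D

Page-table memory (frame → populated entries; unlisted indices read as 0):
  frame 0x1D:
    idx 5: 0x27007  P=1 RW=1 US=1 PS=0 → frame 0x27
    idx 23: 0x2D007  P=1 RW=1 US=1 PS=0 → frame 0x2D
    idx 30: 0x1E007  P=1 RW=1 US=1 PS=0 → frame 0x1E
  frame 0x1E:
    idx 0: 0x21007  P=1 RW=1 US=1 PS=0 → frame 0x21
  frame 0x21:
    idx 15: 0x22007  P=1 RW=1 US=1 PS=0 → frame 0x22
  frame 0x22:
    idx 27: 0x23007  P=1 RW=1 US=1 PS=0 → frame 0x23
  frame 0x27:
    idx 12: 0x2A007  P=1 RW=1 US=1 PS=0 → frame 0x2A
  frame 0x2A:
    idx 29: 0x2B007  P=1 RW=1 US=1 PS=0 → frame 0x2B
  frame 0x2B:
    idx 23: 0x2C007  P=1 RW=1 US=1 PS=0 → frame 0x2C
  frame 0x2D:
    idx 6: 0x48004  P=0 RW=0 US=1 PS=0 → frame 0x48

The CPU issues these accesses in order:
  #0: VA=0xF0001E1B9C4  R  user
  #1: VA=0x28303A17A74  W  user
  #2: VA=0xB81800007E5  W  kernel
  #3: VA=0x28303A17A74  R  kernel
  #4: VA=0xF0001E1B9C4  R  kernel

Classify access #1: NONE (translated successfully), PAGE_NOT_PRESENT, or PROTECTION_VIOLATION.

Walk each access:
#0 VA=0xF0001E1B9C4 (r,user):
  L0 @0x1D[30] → 0x1E007  P=1,RW=1,US=1,PS=0
  L1 @0x1E[0] → 0x21007  P=1,RW=1,US=1,PS=0
  L2 @0x21[15] → 0x22007  P=1,RW=1,US=1,PS=0
  L3 @0x22[27] → 0x23007  P=1,RW=1,US=1,PS=0
  ✓ 0x239C4  — 4 lookups
#1 VA=0x28303A17A74 (w,user):
  L0 @0x1D[5] → 0x27007  P=1,RW=1,US=1,PS=0
  L1 @0x27[12] → 0x2A007  P=1,RW=1,US=1,PS=0
  L2 @0x2A[29] → 0x2B007  P=1,RW=1,US=1,PS=0
  L3 @0x2B[23] → 0x2C007  P=1,RW=1,US=1,PS=0
  ✓ 0x2CA74  — 4 lookups
#2 VA=0xB81800007E5 (w,kernel):
  L0 @0x1D[23] → 0x2D007  P=1,RW=1,US=1,PS=0
  L1 @0x2D[6] → 0x48004  P=0,RW=0,US=1,PS=0
  ✗ PAGE_NOT_PRESENT  [2 reads]
#3 VA=0x28303A17A74 (r,kernel):
  TLB hit vpn=0x28303A17 → PA=0x2CA74
#4 VA=0xF0001E1B9C4 (r,kernel):
  TLB hit vpn=0xF0001E1B → PA=0x239C4

Access #1 fault: NONE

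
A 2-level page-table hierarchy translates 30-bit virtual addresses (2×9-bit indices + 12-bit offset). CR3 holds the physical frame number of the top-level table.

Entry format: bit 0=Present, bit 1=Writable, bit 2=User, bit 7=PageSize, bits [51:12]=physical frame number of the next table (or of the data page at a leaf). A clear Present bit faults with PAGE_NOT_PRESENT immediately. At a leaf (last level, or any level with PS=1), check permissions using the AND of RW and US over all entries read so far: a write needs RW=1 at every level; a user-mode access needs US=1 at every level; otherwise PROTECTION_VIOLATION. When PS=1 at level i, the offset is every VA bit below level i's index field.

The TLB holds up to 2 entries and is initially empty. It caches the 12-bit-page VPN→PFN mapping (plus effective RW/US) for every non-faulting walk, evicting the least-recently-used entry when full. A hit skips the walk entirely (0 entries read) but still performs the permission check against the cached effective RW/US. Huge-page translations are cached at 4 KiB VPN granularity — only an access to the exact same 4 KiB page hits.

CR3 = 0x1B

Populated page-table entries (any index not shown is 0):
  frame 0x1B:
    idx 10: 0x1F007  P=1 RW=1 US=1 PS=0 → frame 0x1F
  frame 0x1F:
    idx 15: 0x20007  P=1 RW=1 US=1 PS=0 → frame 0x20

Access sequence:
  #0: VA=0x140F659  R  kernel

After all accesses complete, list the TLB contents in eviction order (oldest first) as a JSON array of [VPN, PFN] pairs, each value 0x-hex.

Trace:
#0 VA=0x140F659 (r,kernel):
  lvl0: tbl 0x1B, slot 10 ⇒ 0x1F007 (P1/RW1/US1/PS0)
  lvl1: tbl 0x1F, slot 15 ⇒ 0x20007 (P1/RW1/US1/PS0)
  ✓ 0x20659  — 2 lookups

TLB: [["0x140F", "0x20"]]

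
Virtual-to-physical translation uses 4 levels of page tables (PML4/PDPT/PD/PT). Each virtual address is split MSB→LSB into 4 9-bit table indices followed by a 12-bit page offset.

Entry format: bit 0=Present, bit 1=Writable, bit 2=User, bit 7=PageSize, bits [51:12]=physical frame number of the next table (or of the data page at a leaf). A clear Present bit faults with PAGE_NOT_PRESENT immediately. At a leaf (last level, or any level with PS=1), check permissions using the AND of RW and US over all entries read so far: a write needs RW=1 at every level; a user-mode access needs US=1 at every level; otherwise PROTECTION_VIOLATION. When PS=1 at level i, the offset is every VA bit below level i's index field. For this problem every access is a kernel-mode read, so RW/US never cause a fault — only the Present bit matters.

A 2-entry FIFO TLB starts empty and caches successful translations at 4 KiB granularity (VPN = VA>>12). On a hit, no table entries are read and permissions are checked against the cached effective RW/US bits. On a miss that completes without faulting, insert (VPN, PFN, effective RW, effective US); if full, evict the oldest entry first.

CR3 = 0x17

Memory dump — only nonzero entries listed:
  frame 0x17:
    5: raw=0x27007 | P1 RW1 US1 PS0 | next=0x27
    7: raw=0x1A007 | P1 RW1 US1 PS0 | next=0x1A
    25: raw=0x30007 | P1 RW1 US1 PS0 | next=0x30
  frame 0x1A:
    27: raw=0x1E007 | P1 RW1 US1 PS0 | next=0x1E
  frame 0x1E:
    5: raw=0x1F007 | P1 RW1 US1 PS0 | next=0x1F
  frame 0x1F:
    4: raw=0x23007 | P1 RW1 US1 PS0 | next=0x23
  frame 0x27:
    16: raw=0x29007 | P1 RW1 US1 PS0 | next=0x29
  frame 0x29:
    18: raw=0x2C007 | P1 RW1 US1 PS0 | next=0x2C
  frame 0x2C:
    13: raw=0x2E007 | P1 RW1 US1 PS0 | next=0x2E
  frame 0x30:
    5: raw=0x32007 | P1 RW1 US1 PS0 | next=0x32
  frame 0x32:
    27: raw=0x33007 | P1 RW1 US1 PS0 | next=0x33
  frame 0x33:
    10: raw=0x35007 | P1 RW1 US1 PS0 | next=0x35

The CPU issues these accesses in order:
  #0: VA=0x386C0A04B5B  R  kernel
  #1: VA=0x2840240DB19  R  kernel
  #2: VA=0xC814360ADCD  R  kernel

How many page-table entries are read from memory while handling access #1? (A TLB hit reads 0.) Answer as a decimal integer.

Trace:
#0 VA=0x386C0A04B5B (r,kernel):
  lvl0: tbl 0x17, slot 7 ⇒ 0x1A007 (P1/RW1/US1/PS0)
  lvl1: tbl 0x1A, slot 27 ⇒ 0x1E007 (P1/RW1/US1/PS0)
  lvl2: tbl 0x1E, slot 5 ⇒ 0x1F007 (P1/RW1/US1/PS0)
  lvl3: tbl 0x1F, slot 4 ⇒ 0x23007 (P1/RW1/US1/PS0)
  ⇒ phys 0x23B5B  [4 reads]
#1 VA=0x2840240DB19 (r,kernel):
  lvl0: tbl 0x17, slot 5 ⇒ 0x27007 (P1/RW1/US1/PS0)
  lvl1: tbl 0x27, slot 16 ⇒ 0x29007 (P1/RW1/US1/PS0)
  lvl2: tbl 0x29, slot 18 ⇒ 0x2C007 (P1/RW1/US1/PS0)
  lvl3: tbl 0x2C, slot 13 ⇒ 0x2E007 (P1/RW1/US1/PS0)
  ⇒ phys 0x2EB19  [4 reads]
#2 VA=0xC814360ADCD (r,kernel):
  lvl0: tbl 0x17, slot 25 ⇒ 0x30007 (P1/RW1/US1/PS0)
  lvl1: tbl 0x30, slot 5 ⇒ 0x32007 (P1/RW1/US1/PS0)
  lvl2: tbl 0x32, slot 27 ⇒ 0x33007 (P1/RW1/US1/PS0)
  lvl3: tbl 0x33, slot 10 ⇒ 0x35007 (P1/RW1/US1/PS0)
  ⇒ phys 0x35DCD  [4 reads]

Entries read for #1: 4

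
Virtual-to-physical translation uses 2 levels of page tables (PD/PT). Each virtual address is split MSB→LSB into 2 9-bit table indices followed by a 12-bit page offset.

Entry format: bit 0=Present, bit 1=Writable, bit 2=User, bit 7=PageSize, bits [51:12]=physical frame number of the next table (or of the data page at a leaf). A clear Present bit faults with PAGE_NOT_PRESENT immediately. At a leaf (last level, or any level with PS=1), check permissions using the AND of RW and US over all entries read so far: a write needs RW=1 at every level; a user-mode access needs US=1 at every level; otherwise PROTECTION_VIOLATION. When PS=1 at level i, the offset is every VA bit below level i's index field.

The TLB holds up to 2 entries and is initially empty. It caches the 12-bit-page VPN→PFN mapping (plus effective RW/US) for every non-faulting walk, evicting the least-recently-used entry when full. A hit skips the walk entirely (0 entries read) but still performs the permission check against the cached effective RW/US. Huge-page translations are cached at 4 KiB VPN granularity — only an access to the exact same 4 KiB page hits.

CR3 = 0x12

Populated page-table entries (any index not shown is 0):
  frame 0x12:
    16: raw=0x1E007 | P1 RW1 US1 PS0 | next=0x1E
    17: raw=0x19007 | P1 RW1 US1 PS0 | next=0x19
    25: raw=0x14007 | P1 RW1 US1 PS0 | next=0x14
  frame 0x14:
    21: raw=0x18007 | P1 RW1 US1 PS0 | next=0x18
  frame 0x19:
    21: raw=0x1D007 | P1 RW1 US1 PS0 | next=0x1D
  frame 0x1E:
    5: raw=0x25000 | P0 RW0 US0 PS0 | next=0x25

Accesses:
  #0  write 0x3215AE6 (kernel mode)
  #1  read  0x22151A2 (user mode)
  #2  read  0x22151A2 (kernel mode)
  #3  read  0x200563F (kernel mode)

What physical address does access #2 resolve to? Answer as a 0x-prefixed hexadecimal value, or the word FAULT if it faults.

Per-access translation:
#0 VA=0x3215AE6 (w,kernel):
  L0: frame=0x12 idx=25 entry=0x14007 [P=1 RW=1 US=1 PS=0]
  L1: frame=0x14 idx=21 entry=0x18007 [P=1 RW=1 US=1 PS=0]
  → PA=0x18AE6  (2 entries read)
#1 VA=0x22151A2 (r,user):
  L0: frame=0x12 idx=17 entry=0x19007 [P=1 RW=1 US=1 PS=0]
  L1: frame=0x19 idx=21 entry=0x1D007 [P=1 RW=1 US=1 PS=0]
  → PA=0x1D1A2  (2 entries read)
#2 VA=0x22151A2 (r,kernel):
  TLB hit vpn=0x2215 → PA=0x1D1A2
#3 VA=0x200563F (r,kernel):
  L0: frame=0x12 idx=16 entry=0x1E007 [P=1 RW=1 US=1 PS=0]
  L1: frame=0x1E idx=5 entry=0x25000 [P=0 RW=0 US=0 PS=0]
  ✗ PAGE_NOT_PRESENT  [2 reads]

Access #2 PA: 0x1D1A2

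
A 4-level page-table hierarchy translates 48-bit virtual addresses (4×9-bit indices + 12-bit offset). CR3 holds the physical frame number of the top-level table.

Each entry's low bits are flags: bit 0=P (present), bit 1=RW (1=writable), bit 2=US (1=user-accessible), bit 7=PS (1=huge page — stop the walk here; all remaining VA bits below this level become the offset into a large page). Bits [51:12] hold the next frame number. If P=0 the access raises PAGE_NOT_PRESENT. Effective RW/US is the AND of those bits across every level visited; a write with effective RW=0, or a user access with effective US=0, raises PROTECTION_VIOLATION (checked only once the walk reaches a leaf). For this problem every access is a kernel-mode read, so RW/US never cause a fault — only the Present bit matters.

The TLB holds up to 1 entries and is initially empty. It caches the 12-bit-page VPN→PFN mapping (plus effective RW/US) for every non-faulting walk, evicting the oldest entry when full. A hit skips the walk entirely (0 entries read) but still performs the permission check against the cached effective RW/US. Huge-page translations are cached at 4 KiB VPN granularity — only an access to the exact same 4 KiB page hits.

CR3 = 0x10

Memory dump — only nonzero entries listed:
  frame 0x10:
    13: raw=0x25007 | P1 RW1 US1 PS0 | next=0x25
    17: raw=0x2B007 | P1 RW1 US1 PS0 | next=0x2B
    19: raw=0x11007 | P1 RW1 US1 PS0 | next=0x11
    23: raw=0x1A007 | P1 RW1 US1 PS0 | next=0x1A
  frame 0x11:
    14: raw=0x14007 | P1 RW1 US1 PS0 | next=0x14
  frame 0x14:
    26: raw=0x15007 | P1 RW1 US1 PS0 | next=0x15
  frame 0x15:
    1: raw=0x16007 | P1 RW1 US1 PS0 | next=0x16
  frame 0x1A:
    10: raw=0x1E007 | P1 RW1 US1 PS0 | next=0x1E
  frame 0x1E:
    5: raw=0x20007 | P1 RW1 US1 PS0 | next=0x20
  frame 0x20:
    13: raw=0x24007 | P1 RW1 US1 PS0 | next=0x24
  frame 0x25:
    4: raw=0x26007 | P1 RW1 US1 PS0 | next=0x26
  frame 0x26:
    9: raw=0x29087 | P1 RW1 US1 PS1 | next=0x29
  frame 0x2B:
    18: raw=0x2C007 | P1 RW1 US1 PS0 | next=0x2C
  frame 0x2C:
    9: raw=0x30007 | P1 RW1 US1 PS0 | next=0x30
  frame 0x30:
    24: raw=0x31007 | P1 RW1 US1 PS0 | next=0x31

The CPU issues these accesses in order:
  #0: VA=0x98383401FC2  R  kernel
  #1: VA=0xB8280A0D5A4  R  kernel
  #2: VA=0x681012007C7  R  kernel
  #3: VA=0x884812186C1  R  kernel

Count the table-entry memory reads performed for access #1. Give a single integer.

Per-access translation:
#0 VA=0x98383401FC2 (r,kernel):
  lvl0: tbl 0x10, slot 19 ⇒ 0x11007 (P1/RW1/US1/PS0)
  lvl1: tbl 0x11, slot 14 ⇒ 0x14007 (P1/RW1/US1/PS0)
  lvl2: tbl 0x14, slot 26 ⇒ 0x15007 (P1/RW1/US1/PS0)
  lvl3: tbl 0x15, slot 1 ⇒ 0x16007 (P1/RW1/US1/PS0)
  → PA=0x16FC2  (4 entries read)
#1 VA=0xB8280A0D5A4 (r,kernel):
  lvl0: tbl 0x10, slot 23 ⇒ 0x1A007 (P1/RW1/US1/PS0)
  lvl1: tbl 0x1A, slot 10 ⇒ 0x1E007 (P1/RW1/US1/PS0)
  lvl2: tbl 0x1E, slot 5 ⇒ 0x20007 (P1/RW1/US1/PS0)
  lvl3: tbl 0x20, slot 13 ⇒ 0x24007 (P1/RW1/US1/PS0)
  → PA=0x245A4  (4 entries read)
#2 VA=0x681012007C7 (r,kernel):
  lvl0: tbl 0x10, slot 13 ⇒ 0x25007 (P1/RW1/US1/PS0)
  lvl1: tbl 0x25, slot 4 ⇒ 0x26007 (P1/RW1/US1/PS0)
  lvl2: tbl 0x26, slot 9 ⇒ 0x29087 (P1/RW1/US1/PS1)
  → PA=0x297C7 (huge @L2)  (3 entries read)
#3 VA=0x884812186C1 (r,kernel):
  lvl0: tbl 0x10, slot 17 ⇒ 0x2B007 (P1/RW1/US1/PS0)
  lvl1: tbl 0x2B, slot 18 ⇒ 0x2C007 (P1/RW1/US1/PS0)
  lvl2: tbl 0x2C, slot 9 ⇒ 0x30007 (P1/RW1/US1/PS0)
  lvl3: tbl 0x30, slot 24 ⇒ 0x31007 (P1/RW1/US1/PS0)
  → PA=0x316C1  (4 entries read)

Entries read for #1: 4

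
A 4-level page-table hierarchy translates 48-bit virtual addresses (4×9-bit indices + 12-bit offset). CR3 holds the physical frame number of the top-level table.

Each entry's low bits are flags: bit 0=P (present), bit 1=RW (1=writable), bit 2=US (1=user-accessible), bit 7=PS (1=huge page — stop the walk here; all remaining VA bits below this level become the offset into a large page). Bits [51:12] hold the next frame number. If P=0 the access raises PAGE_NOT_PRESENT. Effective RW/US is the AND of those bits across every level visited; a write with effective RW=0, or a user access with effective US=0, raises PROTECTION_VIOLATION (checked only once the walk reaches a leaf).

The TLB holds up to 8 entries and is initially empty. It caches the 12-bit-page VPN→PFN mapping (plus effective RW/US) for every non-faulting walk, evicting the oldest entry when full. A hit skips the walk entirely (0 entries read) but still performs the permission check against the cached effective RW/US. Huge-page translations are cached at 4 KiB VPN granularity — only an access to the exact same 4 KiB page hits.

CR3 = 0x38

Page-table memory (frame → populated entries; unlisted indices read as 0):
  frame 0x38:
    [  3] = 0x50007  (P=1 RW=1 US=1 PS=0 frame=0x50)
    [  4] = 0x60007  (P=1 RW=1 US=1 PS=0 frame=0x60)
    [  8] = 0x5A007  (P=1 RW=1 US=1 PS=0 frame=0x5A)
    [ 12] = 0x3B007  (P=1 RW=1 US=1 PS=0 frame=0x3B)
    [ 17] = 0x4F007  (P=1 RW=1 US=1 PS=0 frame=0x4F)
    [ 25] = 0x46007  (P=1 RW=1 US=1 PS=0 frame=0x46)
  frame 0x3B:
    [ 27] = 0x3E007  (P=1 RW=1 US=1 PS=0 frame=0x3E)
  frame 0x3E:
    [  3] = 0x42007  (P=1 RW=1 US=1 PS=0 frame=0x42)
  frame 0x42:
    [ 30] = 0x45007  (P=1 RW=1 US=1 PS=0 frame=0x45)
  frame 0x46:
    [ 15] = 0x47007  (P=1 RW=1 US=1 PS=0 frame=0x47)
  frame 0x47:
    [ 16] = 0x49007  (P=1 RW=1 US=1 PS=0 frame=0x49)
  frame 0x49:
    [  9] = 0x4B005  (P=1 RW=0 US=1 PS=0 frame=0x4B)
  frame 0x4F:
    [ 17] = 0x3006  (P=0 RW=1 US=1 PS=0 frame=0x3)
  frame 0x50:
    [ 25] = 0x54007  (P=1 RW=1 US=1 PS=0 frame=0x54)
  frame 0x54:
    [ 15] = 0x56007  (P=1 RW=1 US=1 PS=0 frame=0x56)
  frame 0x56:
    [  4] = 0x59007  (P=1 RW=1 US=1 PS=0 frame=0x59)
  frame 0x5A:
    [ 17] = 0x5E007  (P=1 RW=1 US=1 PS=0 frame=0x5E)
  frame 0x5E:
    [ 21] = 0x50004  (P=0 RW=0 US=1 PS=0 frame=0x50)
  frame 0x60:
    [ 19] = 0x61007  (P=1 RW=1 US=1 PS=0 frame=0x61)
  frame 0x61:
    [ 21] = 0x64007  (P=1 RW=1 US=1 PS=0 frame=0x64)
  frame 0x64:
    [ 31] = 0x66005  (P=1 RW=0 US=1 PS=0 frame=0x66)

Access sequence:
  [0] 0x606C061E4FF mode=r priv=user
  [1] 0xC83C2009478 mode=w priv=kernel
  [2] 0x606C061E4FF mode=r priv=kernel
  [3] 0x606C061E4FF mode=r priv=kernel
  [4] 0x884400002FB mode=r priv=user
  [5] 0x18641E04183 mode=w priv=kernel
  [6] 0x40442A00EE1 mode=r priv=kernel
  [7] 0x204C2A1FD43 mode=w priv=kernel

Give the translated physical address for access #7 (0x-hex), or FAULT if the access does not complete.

Per-access translation:
#0 VA=0x606C061E4FF (r,user):
  lvl0: tbl 0x38, slot 12 ⇒ 0x3B007 (P1/RW1/US1/PS0)
  lvl1: tbl 0x3B, slot 27 ⇒ 0x3E007 (P1/RW1/US1/PS0)
  lvl2: tbl 0x3E, slot 3 ⇒ 0x42007 (P1/RW1/US1/PS0)
  lvl3: tbl 0x42, slot 30 ⇒ 0x45007 (P1/RW1/US1/PS0)
  ✓ 0x454FF  — 4 lookups
#1 VA=0xC83C2009478 (w,kernel):
  lvl0: tbl 0x38, slot 25 ⇒ 0x46007 (P1/RW1/US1/PS0)
  lvl1: tbl 0x46, slot 15 ⇒ 0x47007 (P1/RW1/US1/PS0)
  lvl2: tbl 0x47, slot 16 ⇒ 0x49007 (P1/RW1/US1/PS0)
  lvl3: tbl 0x49, slot 9 ⇒ 0x4B005 (P1/RW0/US1/PS0)
  → PROTECTION_VIOLATION  (4 entries read)
#2 VA=0x606C061E4FF (r,kernel):
  TLB hit vpn=0x606C061E → PA=0x454FF
#3 VA=0x606C061E4FF (r,kernel):
  TLB hit vpn=0x606C061E → PA=0x454FF
#4 VA=0x884400002FB (r,user):
  lvl0: tbl 0x38, slot 17 ⇒ 0x4F007 (P1/RW1/US1/PS0)
  lvl1: tbl 0x4F, slot 17 ⇒ 0x3006 (P0/RW1/US1/PS0)
  → PAGE_NOT_PRESENT  (2 entries read)
#5 VA=0x18641E04183 (w,kernel):
  lvl0: tbl 0x38, slot 3 ⇒ 0x50007 (P1/RW1/US1/PS0)
  lvl1: tbl 0x50, slot 25 ⇒ 0x54007 (P1/RW1/US1/PS0)
  lvl2: tbl 0x54, slot 15 ⇒ 0x56007 (P1/RW1/US1/PS0)
  lvl3: tbl 0x56, slot 4 ⇒ 0x59007 (P1/RW1/US1/PS0)
  ✓ 0x59183  — 4 lookups
#6 VA=0x40442A00EE1 (r,kernel):
  lvl0: tbl 0x38, slot 8 ⇒ 0x5A007 (P1/RW1/US1/PS0)
  lvl1: tbl 0x5A, slot 17 ⇒ 0x5E007 (P1/RW1/US1/PS0)
  lvl2: tbl 0x5E, slot 21 ⇒ 0x50004 (P0/RW0/US1/PS0)
  → PAGE_NOT_PRESENT  (3 entries read)
#7 VA=0x204C2A1FD43 (w,kernel):
  lvl0: tbl 0x38, slot 4 ⇒ 0x60007 (P1/RW1/US1/PS0)
  lvl1: tbl 0x60, slot 19 ⇒ 0x61007 (P1/RW1/US1/PS0)
  lvl2: tbl 0x61, slot 21 ⇒ 0x64007 (P1/RW1/US1/PS0)
  lvl3: tbl 0x64, slot 31 ⇒ 0x66005 (P1/RW0/US1/PS0)
  → PROTECTION_VIOLATION  (4 entries read)

Access #7 PA: FAULT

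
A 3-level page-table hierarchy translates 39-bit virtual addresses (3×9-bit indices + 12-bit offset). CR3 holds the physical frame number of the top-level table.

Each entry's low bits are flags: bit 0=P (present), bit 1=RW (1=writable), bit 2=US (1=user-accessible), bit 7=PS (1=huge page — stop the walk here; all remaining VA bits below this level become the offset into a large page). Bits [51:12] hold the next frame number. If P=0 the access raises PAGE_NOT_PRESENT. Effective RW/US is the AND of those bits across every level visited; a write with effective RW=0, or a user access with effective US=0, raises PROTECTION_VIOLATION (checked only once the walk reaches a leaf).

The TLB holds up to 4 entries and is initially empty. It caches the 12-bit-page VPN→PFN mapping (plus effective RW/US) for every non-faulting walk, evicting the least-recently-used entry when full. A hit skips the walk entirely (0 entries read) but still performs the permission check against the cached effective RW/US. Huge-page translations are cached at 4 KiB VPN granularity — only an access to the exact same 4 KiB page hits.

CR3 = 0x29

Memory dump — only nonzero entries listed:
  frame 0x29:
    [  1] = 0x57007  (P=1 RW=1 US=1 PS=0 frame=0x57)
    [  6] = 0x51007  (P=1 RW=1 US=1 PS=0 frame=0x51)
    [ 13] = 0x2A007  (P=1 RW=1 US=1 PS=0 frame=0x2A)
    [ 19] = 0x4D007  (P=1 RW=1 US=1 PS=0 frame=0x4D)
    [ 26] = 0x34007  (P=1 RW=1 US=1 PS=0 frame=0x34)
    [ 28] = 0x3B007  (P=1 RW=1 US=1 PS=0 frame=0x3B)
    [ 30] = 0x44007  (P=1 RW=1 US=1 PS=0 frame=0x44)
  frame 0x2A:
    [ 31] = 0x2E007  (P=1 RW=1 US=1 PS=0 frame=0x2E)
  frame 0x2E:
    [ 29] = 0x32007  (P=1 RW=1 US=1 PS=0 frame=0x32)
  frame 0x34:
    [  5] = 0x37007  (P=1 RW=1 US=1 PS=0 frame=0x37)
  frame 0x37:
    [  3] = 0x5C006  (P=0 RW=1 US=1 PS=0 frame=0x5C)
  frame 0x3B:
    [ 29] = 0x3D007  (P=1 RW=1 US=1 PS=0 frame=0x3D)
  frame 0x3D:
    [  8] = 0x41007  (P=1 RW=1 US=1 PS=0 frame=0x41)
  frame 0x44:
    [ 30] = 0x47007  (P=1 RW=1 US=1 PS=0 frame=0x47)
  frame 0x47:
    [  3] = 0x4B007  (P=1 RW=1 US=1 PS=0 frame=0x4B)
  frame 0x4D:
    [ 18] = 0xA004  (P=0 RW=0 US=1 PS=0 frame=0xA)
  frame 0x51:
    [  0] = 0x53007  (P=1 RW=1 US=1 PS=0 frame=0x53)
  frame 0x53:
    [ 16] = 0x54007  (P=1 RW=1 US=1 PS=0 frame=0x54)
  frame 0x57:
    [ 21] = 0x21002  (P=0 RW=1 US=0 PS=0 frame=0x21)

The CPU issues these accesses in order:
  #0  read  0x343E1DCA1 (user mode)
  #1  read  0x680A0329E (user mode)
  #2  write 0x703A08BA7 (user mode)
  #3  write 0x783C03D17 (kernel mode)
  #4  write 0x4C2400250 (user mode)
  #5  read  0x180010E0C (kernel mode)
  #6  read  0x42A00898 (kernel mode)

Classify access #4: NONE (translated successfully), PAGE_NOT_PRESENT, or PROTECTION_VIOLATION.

Trace:
#0 VA=0x343E1DCA1 (r,user):
  L0: frame=0x29 idx=13 entry=0x2A007 [P=1 RW=1 US=1 PS=0]
  L1: frame=0x2A idx=31 entry=0x2E007 [P=1 RW=1 US=1 PS=0]
  L2: frame=0x2E idx=29 entry=0x32007 [P=1 RW=1 US=1 PS=0]
  ⇒ phys 0x32CA1  [3 reads]
#1 VA=0x680A0329E (r,user):
  L0: frame=0x29 idx=26 entry=0x34007 [P=1 RW=1 US=1 PS=0]
  L1: frame=0x34 idx=5 entry=0x37007 [P=1 RW=1 US=1 PS=0]
  L2: frame=0x37 idx=3 entry=0x5C006 [P=0 RW=1 US=1 PS=0]
  → PAGE_NOT_PRESENT  (3 entries read)
#2 VA=0x703A08BA7 (w,user):
  L0: frame=0x29 idx=28 entry=0x3B007 [P=1 RW=1 US=1 PS=0]
  L1: frame=0x3B idx=29 entry=0x3D007 [P=1 RW=1 US=1 PS=0]
  L2: frame=0x3D idx=8 entry=0x41007 [P=1 RW=1 US=1 PS=0]
  ⇒ phys 0x41BA7  [3 reads]
#3 VA=0x783C03D17 (w,kernel):
  L0: frame=0x29 idx=30 entry=0x44007 [P=1 RW=1 US=1 PS=0]
  L1: frame=0x44 idx=30 entry=0x47007 [P=1 RW=1 US=1 PS=0]
  L2: frame=0x47 idx=3 entry=0x4B007 [P=1 RW=1 US=1 PS=0]
  ⇒ phys 0x4BD17  [3 reads]
#4 VA=0x4C2400250 (w,user):
  L0: frame=0x29 idx=19 entry=0x4D007 [P=1 RW=1 US=1 PS=0]
  L1: frame=0x4D idx=18 entry=0xA004 [P=0 RW=0 US=1 PS=0]
  → PAGE_NOT_PRESENT  (2 entries read)
#5 VA=0x180010E0C (r,kernel):
  L0: frame=0x29 idx=6 entry=0x51007 [P=1 RW=1 US=1 PS=0]
  L1: frame=0x51 idx=0 entry=0x53007 [P=1 RW=1 US=1 PS=0]
  L2: frame=0x53 idx=16 entry=0x54007 [P=1 RW=1 US=1 PS=0]
  ⇒ phys 0x54E0C  [3 reads]
#6 VA=0x42A00898 (r,kernel):
  L0: frame=0x29 idx=1 entry=0x57007 [P=1 RW=1 US=1 PS=0]
  L1: frame=0x57 idx=21 entry=0x21002 [P=0 RW=1 US=0 PS=0]
  → PAGE_NOT_PRESENT  (2 entries read)

Access #4 fault: PAGE_NOT_PRESENT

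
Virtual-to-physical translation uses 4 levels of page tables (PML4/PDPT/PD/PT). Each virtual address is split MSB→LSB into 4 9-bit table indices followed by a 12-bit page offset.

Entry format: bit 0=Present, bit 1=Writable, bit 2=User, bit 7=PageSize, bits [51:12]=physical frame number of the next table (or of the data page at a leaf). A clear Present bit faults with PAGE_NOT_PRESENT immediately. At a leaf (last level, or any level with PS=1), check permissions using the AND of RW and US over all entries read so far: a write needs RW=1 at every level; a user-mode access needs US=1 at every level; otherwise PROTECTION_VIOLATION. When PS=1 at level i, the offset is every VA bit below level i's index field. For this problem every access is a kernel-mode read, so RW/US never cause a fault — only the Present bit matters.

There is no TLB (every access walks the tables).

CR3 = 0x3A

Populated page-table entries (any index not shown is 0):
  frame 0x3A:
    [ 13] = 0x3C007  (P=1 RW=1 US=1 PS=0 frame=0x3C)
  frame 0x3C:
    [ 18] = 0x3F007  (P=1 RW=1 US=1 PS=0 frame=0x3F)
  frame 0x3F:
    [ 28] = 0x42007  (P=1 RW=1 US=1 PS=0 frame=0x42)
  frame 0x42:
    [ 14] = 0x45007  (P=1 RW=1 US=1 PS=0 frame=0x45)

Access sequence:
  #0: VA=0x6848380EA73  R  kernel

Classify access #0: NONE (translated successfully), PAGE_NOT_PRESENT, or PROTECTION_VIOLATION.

Walk each access:
#0 VA=0x6848380EA73 (r,kernel):
  L0 @0x3A[13] → 0x3C007  P=1,RW=1,US=1,PS=0
  L1 @0x3C[18] → 0x3F007  P=1,RW=1,US=1,PS=0
  L2 @0x3F[28] → 0x42007  P=1,RW=1,US=1,PS=0
  L3 @0x42[14] → 0x45007  P=1,RW=1,US=1,PS=0
  → PA=0x45A73  (4 entries read)

Access #0 fault: NONE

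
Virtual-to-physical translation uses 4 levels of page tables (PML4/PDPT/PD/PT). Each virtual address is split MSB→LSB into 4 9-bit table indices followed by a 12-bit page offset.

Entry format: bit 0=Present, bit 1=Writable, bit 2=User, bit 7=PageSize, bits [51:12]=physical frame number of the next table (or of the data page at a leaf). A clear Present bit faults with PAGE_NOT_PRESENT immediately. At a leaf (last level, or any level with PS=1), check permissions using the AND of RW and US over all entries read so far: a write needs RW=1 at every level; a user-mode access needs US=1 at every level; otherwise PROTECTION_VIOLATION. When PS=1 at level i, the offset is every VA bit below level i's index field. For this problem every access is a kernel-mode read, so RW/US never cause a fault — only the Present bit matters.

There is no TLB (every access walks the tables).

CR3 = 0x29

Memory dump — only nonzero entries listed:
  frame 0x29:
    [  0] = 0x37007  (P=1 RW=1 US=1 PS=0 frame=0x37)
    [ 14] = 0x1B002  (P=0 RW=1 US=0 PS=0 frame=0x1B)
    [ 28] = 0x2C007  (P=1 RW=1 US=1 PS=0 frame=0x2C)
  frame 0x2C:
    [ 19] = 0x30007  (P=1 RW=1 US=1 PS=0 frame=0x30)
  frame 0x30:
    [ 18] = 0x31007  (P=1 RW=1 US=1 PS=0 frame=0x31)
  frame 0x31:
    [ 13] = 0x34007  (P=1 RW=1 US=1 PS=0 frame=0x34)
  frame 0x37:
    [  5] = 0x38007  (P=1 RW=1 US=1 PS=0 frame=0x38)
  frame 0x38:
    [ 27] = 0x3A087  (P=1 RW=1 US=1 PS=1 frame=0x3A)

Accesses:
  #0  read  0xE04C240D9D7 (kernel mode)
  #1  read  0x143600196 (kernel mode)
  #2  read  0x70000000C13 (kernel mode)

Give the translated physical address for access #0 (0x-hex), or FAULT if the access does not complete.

Walk each access:
#0 VA=0xE04C240D9D7 (r,kernel):
  lvl0: tbl 0x29, slot 28 ⇒ 0x2C007 (P1/RW1/US1/PS0)
  lvl1: tbl 0x2C, slot 19 ⇒ 0x30007 (P1/RW1/US1/PS0)
  lvl2: tbl 0x30, slot 18 ⇒ 0x31007 (P1/RW1/US1/PS0)
  lvl3: tbl 0x31, slot 13 ⇒ 0x34007 (P1/RW1/US1/PS0)
  → PA=0x349D7  (4 entries read)
#1 VA=0x143600196 (r,kernel):
  lvl0: tbl 0x29, slot 0 ⇒ 0x37007 (P1/RW1/US1/PS0)
  lvl1: tbl 0x37, slot 5 ⇒ 0x38007 (P1/RW1/US1/PS0)
  lvl2: tbl 0x38, slot 27 ⇒ 0x3A087 (P1/RW1/US1/PS1)
  → PA=0x3A196 (huge @L2)  (3 entries read)
#2 VA=0x70000000C13 (r,kernel):
  lvl0: tbl 0x29, slot 14 ⇒ 0x1B002 (P0/RW1/US0/PS0)
  → PAGE_NOT_PRESENT  (1 entries read)

Access #0 PA: 0x349D7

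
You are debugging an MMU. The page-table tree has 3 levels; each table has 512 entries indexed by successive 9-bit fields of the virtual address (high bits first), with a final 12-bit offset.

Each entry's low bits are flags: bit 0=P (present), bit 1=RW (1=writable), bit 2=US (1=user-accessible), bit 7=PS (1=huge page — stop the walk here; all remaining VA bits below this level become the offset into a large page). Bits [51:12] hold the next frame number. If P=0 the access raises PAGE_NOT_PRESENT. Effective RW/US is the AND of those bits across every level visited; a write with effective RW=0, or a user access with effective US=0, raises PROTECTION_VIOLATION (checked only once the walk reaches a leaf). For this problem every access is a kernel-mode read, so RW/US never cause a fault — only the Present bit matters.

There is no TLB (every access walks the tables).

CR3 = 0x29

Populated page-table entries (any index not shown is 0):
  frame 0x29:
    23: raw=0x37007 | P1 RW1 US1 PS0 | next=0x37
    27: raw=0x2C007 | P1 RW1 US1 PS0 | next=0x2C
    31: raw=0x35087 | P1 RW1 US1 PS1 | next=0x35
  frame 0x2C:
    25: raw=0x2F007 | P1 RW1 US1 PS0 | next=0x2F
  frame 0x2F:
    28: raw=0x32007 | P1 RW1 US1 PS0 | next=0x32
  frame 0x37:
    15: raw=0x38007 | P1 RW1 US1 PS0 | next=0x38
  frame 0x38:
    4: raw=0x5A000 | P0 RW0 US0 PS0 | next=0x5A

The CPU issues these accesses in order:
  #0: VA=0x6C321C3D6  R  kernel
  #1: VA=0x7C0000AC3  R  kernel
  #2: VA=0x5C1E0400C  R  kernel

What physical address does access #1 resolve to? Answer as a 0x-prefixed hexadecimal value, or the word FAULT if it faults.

Trace:
#0 VA=0x6C321C3D6 (r,kernel):
  L0 @0x29[27] → 0x2C007  P=1,RW=1,US=1,PS=0
  L1 @0x2C[25] → 0x2F007  P=1,RW=1,US=1,PS=0
  L2 @0x2F[28] → 0x32007  P=1,RW=1,US=1,PS=0
  → PA=0x323D6  (3 entries read)
#1 VA=0x7C0000AC3 (r,kernel):
  L0 @0x29[31] → 0x35087  P=1,RW=1,US=1,PS=1
  → PA=0x35AC3 (huge @L0)  (1 entries read)
#2 VA=0x5C1E0400C (r,kernel):
  L0 @0x29[23] → 0x37007  P=1,RW=1,US=1,PS=0
  L1 @0x37[15] → 0x38007  P=1,RW=1,US=1,PS=0
  L2 @0x38[4] → 0x5A000  P=0,RW=0,US=0,PS=0
  → PAGE_NOT_PRESENT  (3 entries read)

Access #1 PA: 0x35AC3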